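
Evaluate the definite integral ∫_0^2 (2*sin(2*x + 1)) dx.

Let u = 2*x + 1, so du = 2 dx. When x = 0, u = 1; when x = 2, u = 5.
The integral becomes ∫ sin(u) du from 1 to 5, with antiderivative -cos(u).
Back in x: F(x) = -cos(2*x + 1).
Then F(2) - F(0) = (-cos(5)) - (-cos(1)) = -cos(5) + cos(1).

-cos(5) + cos(1)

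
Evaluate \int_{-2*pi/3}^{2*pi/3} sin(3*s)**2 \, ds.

Use the identity sin^2(3*s) = (1 - cos(6*s))/2.
An antiderivative is F(s) = s/2 - sin(6*s)/12.
Then F(2*pi/3) - F(-2*pi/3) = (pi/3) - (-pi/3) = 2*pi/3.

2*pi/3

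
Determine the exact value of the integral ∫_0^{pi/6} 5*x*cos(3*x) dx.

Integrate by parts once (u = x, dv = 5*cos(3*x) dx).
An antiderivative is F(x) = 5*x*sin(3*x)/3 + 5*cos(3*x)/9.
Then F(pi/6) - F(0) = (5*pi/18) - (5/9) = -5/9 + 5*pi/18.

-5/9 + 5*pi/18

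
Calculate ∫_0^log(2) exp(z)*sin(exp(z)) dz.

Let u = exp(z), so du = exp(z) dz. When z = 0, u = 1; when z = log(2), u = 2.
The integral becomes ∫ sin(u) du from 1 to 2, with antiderivative -cos(u).
Back in z: F(z) = -cos(exp(z)).
Then F(log(2)) - F(0) = (-cos(2)) - (-cos(1)) = -cos(2) + cos(1).

-cos(2) + cos(1)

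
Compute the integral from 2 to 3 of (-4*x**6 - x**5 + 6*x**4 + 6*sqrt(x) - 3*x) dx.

By the power rule, an antiderivative is F(x) = -4*x**7/7 - x**6/6 + 6*x**5/5 + 4*x**(3/2) - 3*x**2/2.
Then F(3) - F(2) = (-38259/35 + 12*sqrt(3)) - (-5398/105 + 8*sqrt(2)) = -109379/105 - 8*sqrt(2) + 12*sqrt(3).

-109379/105 - 8*sqrt(2) + 12*sqrt(3)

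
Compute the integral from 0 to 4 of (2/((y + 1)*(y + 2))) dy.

Factor the denominator: y**2 + 3*y + 2 = (y + 2)(y + 1).
Partial fractions: 2/((y + 1)*(y + 2)) = -2/(y + 2) + 2/(y + 1).
An antiderivative is F(y) = 2*log(y + 1) - 2*log(y + 2).
Then F(4) - F(0) = (log(25/36)) - (-log(4)) = log(25/9).

log(25/9)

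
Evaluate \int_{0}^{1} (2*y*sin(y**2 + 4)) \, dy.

cos(4) - cos(5)

Let u = y**2 + 4, so du = 2*y dy. When y = 0, u = 4; when y = 1, u = 5.
The integral becomes ∫ sin(u) du from 4 to 5, with antiderivative -cos(u).
Back in y: F(y) = -cos(y**2 + 4).
Then F(1) - F(0) = (-cos(5)) - (-cos(4)) = cos(4) - cos(5).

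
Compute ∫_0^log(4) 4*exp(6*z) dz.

2730

Let u = exp(z), so du = exp(z) dz. When z = 0, u = 1; when z = log(4), u = 4.
The integral becomes 4·∫ u**5 du from 1 to 4, with antiderivative 2*u**6/3.
Back in z: F(z) = 2*exp(6*z)/3.
Then F(log(4)) - F(0) = (8192/3) - (2/3) = 2730.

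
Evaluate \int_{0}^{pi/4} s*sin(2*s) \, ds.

Integrate by parts once (u = s, dv = sin(2*s) ds).
An antiderivative is F(s) = -s*cos(2*s)/2 + sin(2*s)/4.
Then F(pi/4) - F(0) = (1/4) - (0) = 1/4.

1/4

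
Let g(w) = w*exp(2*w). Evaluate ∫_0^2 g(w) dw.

Integrate by parts once (u = w, dv = exp(2*w) dw).
An antiderivative is F(w) = (2*w - 1)*exp(2*w)/4.
Then F(2) - F(0) = (3*exp(4)/4) - (-1/4) = 1/4 + 3*exp(4)/4.

1/4 + 3*exp(4)/4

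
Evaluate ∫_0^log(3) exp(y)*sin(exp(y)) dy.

Let u = exp(y), so du = exp(y) dy. When y = 0, u = 1; when y = log(3), u = 3.
The integral becomes ∫ sin(u) du from 1 to 3, with antiderivative -cos(u).
Back in y: F(y) = -cos(exp(y)).
Then F(log(3)) - F(0) = (-cos(3)) - (-cos(1)) = cos(1) - cos(3).

cos(1) - cos(3)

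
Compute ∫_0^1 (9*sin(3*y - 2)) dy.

-3*cos(1) + 3*cos(2)

Let u = 3*y - 2, so du = 3 dy. When y = 0, u = -2; when y = 1, u = 1.
The integral becomes 3·∫ sin(u) du from -2 to 1, with antiderivative -3*cos(u).
Back in y: F(y) = -3*cos(3*y - 2).
Then F(1) - F(0) = (-3*cos(1)) - (-3*cos(2)) = -3*cos(1) + 3*cos(2).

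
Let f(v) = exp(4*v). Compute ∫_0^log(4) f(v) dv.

255/4

Let u = exp(v), so du = exp(v) dv. When v = 0, u = 1; when v = log(4), u = 4.
The integral becomes ∫ u**3 du from 1 to 4, with antiderivative u**4/4.
Back in v: F(v) = exp(4*v)/4.
Then F(log(4)) - F(0) = (64) - (1/4) = 255/4.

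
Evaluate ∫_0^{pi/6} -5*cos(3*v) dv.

An antiderivative is F(v) = -5*sin(3*v)/3.
Then F(pi/6) - F(0) = (-5/3) - (0) = -5/3.

-5/3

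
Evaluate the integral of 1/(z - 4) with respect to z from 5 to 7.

log(3)

An antiderivative is F(z) = log(z - 4).
Then F(7) - F(5) = (log(3)) - (0) = log(3).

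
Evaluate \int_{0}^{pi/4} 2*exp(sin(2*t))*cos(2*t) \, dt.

Let u = sin(2*t), so du = 2*cos(2*t) dt. When t = 0, u = 0; when t = pi/4, u = 1.
The integral becomes ∫ exp(u) du from 0 to 1, with antiderivative exp(u).
Back in t: F(t) = exp(sin(2*t)).
Then F(pi/4) - F(0) = (E) - (1) = -1 + E.

-1 + E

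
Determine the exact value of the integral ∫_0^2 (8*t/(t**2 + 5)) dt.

Let u = t**2 + 5, so du = 2*t dt. When t = 0, u = 5; when t = 2, u = 9.
The integral becomes 4·∫ 1/u du from 5 to 9, with antiderivative 4*log(u).
Back in t: F(t) = 4*log(t**2 + 5).
Then F(2) - F(0) = (8*log(3)) - (4*log(5)) = -4*log(5) + 8*log(3).

-4*log(5) + 8*log(3)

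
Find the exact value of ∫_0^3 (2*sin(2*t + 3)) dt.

cos(3) - cos(9)

Let u = 2*t + 3, so du = 2 dt. When t = 0, u = 3; when t = 3, u = 9.
The integral becomes ∫ sin(u) du from 3 to 9, with antiderivative -cos(u).
Back in t: F(t) = -cos(2*t + 3).
Then F(3) - F(0) = (-cos(9)) - (-cos(3)) = cos(3) - cos(9).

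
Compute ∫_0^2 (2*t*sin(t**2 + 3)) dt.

cos(3) - cos(7)

Let u = t**2 + 3, so du = 2*t dt. When t = 0, u = 3; when t = 2, u = 7.
The integral becomes ∫ sin(u) du from 3 to 7, with antiderivative -cos(u).
Back in t: F(t) = -cos(t**2 + 3).
Then F(2) - F(0) = (-cos(7)) - (-cos(3)) = cos(3) - cos(7).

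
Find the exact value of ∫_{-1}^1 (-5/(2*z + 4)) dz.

-5*log(3)/2

An antiderivative is F(z) = -5*log(2*z + 4)/2.
Then F(1) - F(-1) = (-5*log(6)/2) - (-5*log(2)/2) = -5*log(3)/2.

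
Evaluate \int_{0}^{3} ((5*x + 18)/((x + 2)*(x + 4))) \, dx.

Factor the denominator: x**2 + 6*x + 8 = (x + 4)(x + 2).
Partial fractions: (5*x + 18)/((x + 2)*(x + 4)) = 1/(x + 4) + 4/(x + 2).
An antiderivative is F(x) = 4*log(x + 2) + log(x + 4).
Then F(3) - F(0) = (log(7) + 4*log(5)) - (log(64)) = -6*log(2) + log(7) + 4*log(5).

-6*log(2) + log(7) + 4*log(5)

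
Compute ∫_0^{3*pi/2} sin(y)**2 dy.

3*pi/4

Use the identity sin^2(y) = (1 - cos(2*y))/2.
An antiderivative is F(y) = y/2 - sin(2*y)/4.
Then F(3*pi/2) - F(0) = (3*pi/4) - (0) = 3*pi/4.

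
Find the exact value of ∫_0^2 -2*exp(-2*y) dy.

-1 + exp(-4)

An antiderivative is F(y) = exp(-2*y).
Then F(2) - F(0) = (exp(-4)) - (1) = -1 + exp(-4).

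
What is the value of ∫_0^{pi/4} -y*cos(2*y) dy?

1/4 - pi/8

Integrate by parts once (u = y, dv = -cos(2*y) dy).
An antiderivative is F(y) = -y*sin(2*y)/2 - cos(2*y)/4.
Then F(pi/4) - F(0) = (-pi/8) - (-1/4) = 1/4 - pi/8.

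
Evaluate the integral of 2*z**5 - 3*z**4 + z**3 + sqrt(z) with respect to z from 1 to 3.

By the power rule, an antiderivative is F(z) = z**6/3 - 3*z**5/5 + z**4/4 + 2*z**(3/2)/3.
Then F(3) - F(1) = (2*sqrt(3) + 2349/20) - (13/20) = 2*sqrt(3) + 584/5.

2*sqrt(3) + 584/5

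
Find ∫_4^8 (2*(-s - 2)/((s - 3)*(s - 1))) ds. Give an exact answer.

-5*log(5) - 3*log(3) + 3*log(7)

Factor the denominator: s**2 - 4*s + 3 = (s - 1)(s - 3).
Partial fractions: 2*(-s - 2)/((s - 3)*(s - 1)) = 3/(s - 1) - 5/(s - 3).
An antiderivative is F(s) = -5*log(s - 3) + 3*log(s - 1).
Then F(8) - F(4) = (-5*log(5) + 3*log(7)) - (log(27)) = -5*log(5) - 3*log(3) + 3*log(7).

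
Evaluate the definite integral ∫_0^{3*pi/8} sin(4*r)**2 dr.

3*pi/16

Use the identity sin^2(4*r) = (1 - cos(8*r))/2.
An antiderivative is F(r) = r/2 - sin(8*r)/16.
Then F(3*pi/8) - F(0) = (3*pi/16) - (0) = 3*pi/16.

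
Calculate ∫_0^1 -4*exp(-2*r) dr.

-2 + 2*exp(-2)

An antiderivative is F(r) = 2*exp(-2*r).
Then F(1) - F(0) = (2*exp(-2)) - (2) = -2 + 2*exp(-2).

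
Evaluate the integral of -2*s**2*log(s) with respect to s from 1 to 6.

-144*log(3) - 144*log(2) + 430/9

Integrate by parts once (u = ln s, dv = -2*s**2 ds).
An antiderivative is F(s) = -2*s**3*(3*log(s) - 1)/9.
Then F(6) - F(1) = (-144*log(3) - 144*log(2) + 48) - (2/9) = -144*log(3) - 144*log(2) + 430/9.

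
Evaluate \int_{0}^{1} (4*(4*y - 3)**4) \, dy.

244/5

Let u = 4*y - 3, so du = 4 dy. When y = 0, u = -3; when y = 1, u = 1.
The integral becomes ∫ u**4 du from -3 to 1, with antiderivative u**5/5.
Back in y: F(y) = (4*y - 3)**5/5.
Then F(1) - F(0) = (1/5) - (-243/5) = 244/5.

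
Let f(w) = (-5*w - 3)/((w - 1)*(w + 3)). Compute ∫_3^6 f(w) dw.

Factor the denominator: w**2 + 2*w - 3 = (w + 3)(w - 1).
Partial fractions: (-5*w - 3)/((w - 1)*(w + 3)) = -3/(w + 3) - 2/(w - 1).
An antiderivative is F(w) = -2*log(w - 1) - 3*log(w + 3).
Then F(6) - F(3) = (-6*log(3) - 2*log(5)) - (-5*log(2) - 3*log(3)) = -3*log(3) - 2*log(5) + 5*log(2).

-3*log(3) - 2*log(5) + 5*log(2)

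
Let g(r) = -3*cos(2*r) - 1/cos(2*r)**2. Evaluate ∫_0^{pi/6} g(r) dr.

An antiderivative is F(r) = -3*sin(2*r)/2 - tan(2*r)/2.
Then F(pi/6) - F(0) = (-5*sqrt(3)/4) - (0) = -5*sqrt(3)/4.

-5*sqrt(3)/4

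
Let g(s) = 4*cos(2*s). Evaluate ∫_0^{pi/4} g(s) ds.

An antiderivative is F(s) = 2*sin(2*s).
Then F(pi/4) - F(0) = (2) - (0) = 2.

2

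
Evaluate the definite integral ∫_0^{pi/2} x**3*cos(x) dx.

Integrate by parts 3 times (u = x^3, dv = cos(x) dx).
An antiderivative is F(x) = x**3*sin(x) + 3*x**2*cos(x) - 6*x*sin(x) - 6*cos(x).
Then F(pi/2) - F(0) = (pi*(-24 + pi**2)/8) - (-6) = -3*pi + pi**3/8 + 6.

-3*pi + pi**3/8 + 6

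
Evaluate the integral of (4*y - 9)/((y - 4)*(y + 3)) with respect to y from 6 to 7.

-5*log(3) + 2*log(2) + 3*log(5)

Factor the denominator: y**2 - y - 12 = (y + 3)(y - 4).
Partial fractions: (4*y - 9)/((y - 4)*(y + 3)) = 3/(y + 3) + 1/(y - 4).
An antiderivative is F(y) = log(y - 4) + 3*log(y + 3).
Then F(7) - F(6) = (log(3) + 3*log(2) + 3*log(5)) - (log(2) + 6*log(3)) = -5*log(3) + 2*log(2) + 3*log(5).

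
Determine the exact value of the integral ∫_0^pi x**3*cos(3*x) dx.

4/27 - pi**2/3

Integrate by parts 3 times (u = x^3, dv = cos(3*x) dx).
An antiderivative is F(x) = x**3*sin(3*x)/3 + x**2*cos(3*x)/3 - 2*x*sin(3*x)/9 - 2*cos(3*x)/27.
Then F(pi) - F(0) = (2/27 - pi**2/3) - (-2/27) = 4/27 - pi**2/3.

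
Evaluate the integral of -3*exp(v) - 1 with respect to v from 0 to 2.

1 - 3*exp(2)

An antiderivative is F(v) = -v - 3*exp(v).
Then F(2) - F(0) = (-3*exp(2) - 2) - (-3) = 1 - 3*exp(2).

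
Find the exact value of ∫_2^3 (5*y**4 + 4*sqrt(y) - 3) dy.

-16*sqrt(2)/3 + 8*sqrt(3) + 208

By the power rule, an antiderivative is F(y) = y**5 + 8*y**(3/2)/3 - 3*y.
Then F(3) - F(2) = (8*sqrt(3) + 234) - (16*sqrt(2)/3 + 26) = -16*sqrt(2)/3 + 8*sqrt(3) + 208.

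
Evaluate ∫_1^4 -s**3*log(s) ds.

Integrate by parts once (u = ln s, dv = -s**3 ds).
An antiderivative is F(s) = -s**4*(4*log(s) - 1)/16.
Then F(4) - F(1) = (16 - 128*log(2)) - (1/16) = 255/16 - 128*log(2).

255/16 - 128*log(2)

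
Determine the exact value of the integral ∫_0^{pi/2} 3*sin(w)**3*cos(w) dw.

3/4

Let u = sin(w), so du = cos(w) dw. When w = 0, u = 0; when w = pi/2, u = 1.
The integral becomes 3·∫ u**3 du from 0 to 1, with antiderivative 3*u**4/4.
Back in w: F(w) = 3*sin(w)**4/4.
Then F(pi/2) - F(0) = (3/4) - (0) = 3/4.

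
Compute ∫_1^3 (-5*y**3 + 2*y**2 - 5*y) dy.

-308/3

By the power rule, an antiderivative is F(y) = -5*y**4/4 + 2*y**3/3 - 5*y**2/2.
Then F(3) - F(1) = (-423/4) - (-37/12) = -308/3.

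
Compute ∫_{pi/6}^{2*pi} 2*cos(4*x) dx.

An antiderivative is F(x) = sin(4*x)/2.
Then F(2*pi) - F(pi/6) = (0) - (sqrt(3)/4) = -sqrt(3)/4.

-sqrt(3)/4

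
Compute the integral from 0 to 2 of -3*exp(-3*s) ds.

An antiderivative is F(s) = exp(-3*s).
Then F(2) - F(0) = (exp(-6)) - (1) = -1 + exp(-6).

-1 + exp(-6)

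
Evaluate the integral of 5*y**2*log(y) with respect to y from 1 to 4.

-35 + 640*log(2)/3

Integrate by parts once (u = ln y, dv = 5*y**2 dy).
An antiderivative is F(y) = 5*y**3*(3*log(y) - 1)/9.
Then F(4) - F(1) = (-320/9 + 640*log(2)/3) - (-5/9) = -35 + 640*log(2)/3.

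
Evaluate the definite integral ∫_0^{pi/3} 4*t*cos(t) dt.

Integrate by parts once (u = t, dv = 4*cos(t) dt).
An antiderivative is F(t) = 4*t*sin(t) + 4*cos(t).
Then F(pi/3) - F(0) = (2 + 2*sqrt(3)*pi/3) - (4) = -2 + 2*sqrt(3)*pi/3.

-2 + 2*sqrt(3)*pi/3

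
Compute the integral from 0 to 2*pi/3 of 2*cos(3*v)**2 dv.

Use the identity cos^2(3*v) = (1 + cos(6*v))/2.
An antiderivative is F(v) = v + sin(6*v)/6.
Then F(2*pi/3) - F(0) = (2*pi/3) - (0) = 2*pi/3.

2*pi/3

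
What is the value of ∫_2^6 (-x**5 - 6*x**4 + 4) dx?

-255632/15

By the power rule, an antiderivative is F(x) = -x**6/6 - 6*x**5/5 + 4*x.
Then F(6) - F(2) = (-85416/5) - (-616/15) = -255632/15.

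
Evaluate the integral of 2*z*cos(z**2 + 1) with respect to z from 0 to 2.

Let u = z**2 + 1, so du = 2*z dz. When z = 0, u = 1; when z = 2, u = 5.
The integral becomes ∫ cos(u) du from 1 to 5, with antiderivative sin(u).
Back in z: F(z) = sin(z**2 + 1).
Then F(2) - F(0) = (sin(5)) - (sin(1)) = sin(5) - sin(1).

sin(5) - sin(1)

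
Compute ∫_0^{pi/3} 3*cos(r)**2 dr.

3*sqrt(3)/8 + pi/2

Use the identity cos^2(r) = (1 + cos(2*r))/2.
An antiderivative is F(r) = 3*r/2 + 3*sin(2*r)/4.
Then F(pi/3) - F(0) = (3*sqrt(3)/8 + pi/2) - (0) = 3*sqrt(3)/8 + pi/2.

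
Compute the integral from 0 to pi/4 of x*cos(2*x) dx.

-1/4 + pi/8

Integrate by parts once (u = x, dv = cos(2*x) dx).
An antiderivative is F(x) = x*sin(2*x)/2 + cos(2*x)/4.
Then F(pi/4) - F(0) = (pi/8) - (1/4) = -1/4 + pi/8.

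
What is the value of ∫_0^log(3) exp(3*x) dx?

Let u = exp(x), so du = exp(x) dx. When x = 0, u = 1; when x = log(3), u = 3.
The integral becomes ∫ u**2 du from 1 to 3, with antiderivative u**3/3.
Back in x: F(x) = exp(3*x)/3.
Then F(log(3)) - F(0) = (9) - (1/3) = 26/3.

26/3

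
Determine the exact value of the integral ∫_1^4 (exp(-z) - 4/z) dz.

An antiderivative is F(z) = -4*log(z) - exp(-z).
Then F(4) - F(1) = (-8*log(2) - exp(-4)) - (-exp(-1)) = -8*log(2) - exp(-4) + exp(-1).

-8*log(2) - exp(-4) + exp(-1)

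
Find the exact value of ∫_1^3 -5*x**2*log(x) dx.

Integrate by parts once (u = ln x, dv = -5*x**2 dx).
An antiderivative is F(x) = -5*x**3*(3*log(x) - 1)/9.
Then F(3) - F(1) = (15 - 45*log(3)) - (5/9) = 130/9 - 45*log(3).

130/9 - 45*log(3)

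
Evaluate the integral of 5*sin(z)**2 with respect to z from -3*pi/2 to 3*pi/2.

Use the identity sin^2(z) = (1 - cos(2*z))/2.
An antiderivative is F(z) = 5*z/2 - 5*sin(2*z)/4.
Then F(3*pi/2) - F(-3*pi/2) = (15*pi/4) - (-15*pi/4) = 15*pi/2.

15*pi/2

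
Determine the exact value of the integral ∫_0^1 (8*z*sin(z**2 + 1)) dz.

-4*cos(2) + 4*cos(1)

Let u = z**2 + 1, so du = 2*z dz. When z = 0, u = 1; when z = 1, u = 2.
The integral becomes 4·∫ sin(u) du from 1 to 2, with antiderivative -4*cos(u).
Back in z: F(z) = -4*cos(z**2 + 1).
Then F(1) - F(0) = (-4*cos(2)) - (-4*cos(1)) = -4*cos(2) + 4*cos(1).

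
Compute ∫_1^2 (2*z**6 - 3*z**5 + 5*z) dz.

By the power rule, an antiderivative is F(z) = 2*z**7/7 - z**6/2 + 5*z**2/2.
Then F(2) - F(1) = (102/7) - (16/7) = 86/7.

86/7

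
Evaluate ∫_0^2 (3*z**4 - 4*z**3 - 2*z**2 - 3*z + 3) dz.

By the power rule, an antiderivative is F(z) = 3*z**5/5 - z**4 - 2*z**3/3 - 3*z**2/2 + 3*z.
Then F(2) - F(0) = (-32/15) - (0) = -32/15.

-32/15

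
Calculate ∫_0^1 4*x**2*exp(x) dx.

Integrate by parts twice (u = x^2, dv = 4*exp(x) dx).
An antiderivative is F(x) = (4*x**2 - 8*x + 8)*exp(x).
Then F(1) - F(0) = (4*E) - (8) = -8 + 4*E.

-8 + 4*E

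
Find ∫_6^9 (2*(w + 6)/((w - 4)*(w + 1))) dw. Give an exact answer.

Factor the denominator: w**2 - 3*w - 4 = (w + 1)(w - 4).
Partial fractions: 2*(w + 6)/((w - 4)*(w + 1)) = -2/(w + 1) + 4/(w - 4).
An antiderivative is F(w) = 4*log(w - 4) - 2*log(w + 1).
Then F(9) - F(6) = (log(25/4)) - (log(16/49)) = -6*log(2) + 2*log(5) + 2*log(7).

-6*log(2) + 2*log(5) + 2*log(7)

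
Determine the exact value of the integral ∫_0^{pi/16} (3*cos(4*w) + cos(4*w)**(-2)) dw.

1/4 + 3*sqrt(2)/8

An antiderivative is F(w) = 3*sin(4*w)/4 + tan(4*w)/4.
Then F(pi/16) - F(0) = (1/4 + 3*sqrt(2)/8) - (0) = 1/4 + 3*sqrt(2)/8.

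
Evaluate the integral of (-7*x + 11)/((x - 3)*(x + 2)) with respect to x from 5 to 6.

-13*log(2) - 2*log(3) + 5*log(7)

Factor the denominator: x**2 - x - 6 = (x + 2)(x - 3).
Partial fractions: (-7*x + 11)/((x - 3)*(x + 2)) = -5/(x + 2) - 2/(x - 3).
An antiderivative is F(x) = -2*log(x - 3) - 5*log(x + 2).
Then F(6) - F(5) = (-15*log(2) - 2*log(3)) - (-5*log(7) - 2*log(2)) = -13*log(2) - 2*log(3) + 5*log(7).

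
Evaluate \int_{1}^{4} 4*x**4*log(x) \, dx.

Integrate by parts once (u = ln x, dv = 4*x**4 dx).
An antiderivative is F(x) = 4*x**5*(5*log(x) - 1)/25.
Then F(4) - F(1) = (-4096/25 + 8192*log(2)/5) - (-4/25) = -4092/25 + 8192*log(2)/5.

-4092/25 + 8192*log(2)/5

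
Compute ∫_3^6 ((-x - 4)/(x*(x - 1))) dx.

Factor the denominator: x**2 - x = x(x - 1).
Partial fractions: (-x - 4)/(x*(x - 1)) = 4/x - 5/(x - 1).
An antiderivative is F(x) = 4*log(x) - 5*log(x - 1).
Then F(6) - F(3) = (-5*log(5) + 4*log(2) + 4*log(3)) - (log(81/32)) = -5*log(5) + 9*log(2).

-5*log(5) + 9*log(2)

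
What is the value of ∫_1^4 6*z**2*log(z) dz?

-42 + 256*log(2)

Integrate by parts once (u = ln z, dv = 6*z**2 dz).
An antiderivative is F(z) = 2*z**3*(3*log(z) - 1)/3.
Then F(4) - F(1) = (-128/3 + 256*log(2)) - (-2/3) = -42 + 256*log(2).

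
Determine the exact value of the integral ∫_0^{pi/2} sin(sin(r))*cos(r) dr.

Let u = sin(r), so du = cos(r) dr. When r = 0, u = 0; when r = pi/2, u = 1.
The integral becomes ∫ sin(u) du from 0 to 1, with antiderivative -cos(u).
Back in r: F(r) = -cos(sin(r)).
Then F(pi/2) - F(0) = (-cos(1)) - (-1) = 1 - cos(1).

1 - cos(1)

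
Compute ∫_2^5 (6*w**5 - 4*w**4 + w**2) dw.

By the power rule, an antiderivative is F(w) = w**6 - 4*w**5/5 + w**3/3.
Then F(5) - F(2) = (39500/3) - (616/15) = 65628/5.

65628/5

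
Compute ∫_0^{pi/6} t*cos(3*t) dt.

-1/9 + pi/18

Integrate by parts once (u = t, dv = cos(3*t) dt).
An antiderivative is F(t) = t*sin(3*t)/3 + cos(3*t)/9.
Then F(pi/6) - F(0) = (pi/18) - (1/9) = -1/9 + pi/18.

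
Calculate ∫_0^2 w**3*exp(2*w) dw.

3/8 + 17*exp(4)/8

Integrate by parts 3 times (u = w^3, dv = exp(2*w) dw).
An antiderivative is F(w) = (4*w**3 - 6*w**2 + 6*w - 3)*exp(2*w)/8.
Then F(2) - F(0) = (17*exp(4)/8) - (-3/8) = 3/8 + 17*exp(4)/8.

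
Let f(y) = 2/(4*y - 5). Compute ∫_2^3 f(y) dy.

-log(3)/2 + log(7)/2

An antiderivative is F(y) = log(4*y - 5)/2.
Then F(3) - F(2) = (log(7)/2) - (log(3)/2) = -log(3)/2 + log(7)/2.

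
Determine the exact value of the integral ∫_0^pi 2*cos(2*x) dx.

An antiderivative is F(x) = sin(2*x).
Then F(pi) - F(0) = (0) - (0) = 0.

0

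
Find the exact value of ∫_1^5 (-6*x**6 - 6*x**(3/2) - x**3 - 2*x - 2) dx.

-2350216/35 - 60*sqrt(5)

By the power rule, an antiderivative is F(x) = -6*x**7/7 - 12*x**(5/2)/5 - x**4/4 - x**2 - 2*x.
Then F(5) - F(1) = (-1880355/28 - 60*sqrt(5)) - (-911/140) = -2350216/35 - 60*sqrt(5).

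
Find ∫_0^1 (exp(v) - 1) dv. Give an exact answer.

An antiderivative is F(v) = -v + exp(v).
Then F(1) - F(0) = (-1 + E) - (1) = -2 + E.

-2 + E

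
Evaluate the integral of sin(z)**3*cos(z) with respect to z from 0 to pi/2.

1/4

Let u = sin(z), so du = cos(z) dz. When z = 0, u = 0; when z = pi/2, u = 1.
The integral becomes ∫ u**3 du from 0 to 1, with antiderivative u**4/4.
Back in z: F(z) = sin(z)**4/4.
Then F(pi/2) - F(0) = (1/4) - (0) = 1/4.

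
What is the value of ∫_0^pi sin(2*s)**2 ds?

Use the identity sin^2(2*s) = (1 - cos(4*s))/2.
An antiderivative is F(s) = s/2 - sin(4*s)/8.
Then F(pi) - F(0) = (pi/2) - (0) = pi/2.

pi/2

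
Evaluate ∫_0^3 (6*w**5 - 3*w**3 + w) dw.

By the power rule, an antiderivative is F(w) = w**6 - 3*w**4/4 + w**2/2.
Then F(3) - F(0) = (2691/4) - (0) = 2691/4.

2691/4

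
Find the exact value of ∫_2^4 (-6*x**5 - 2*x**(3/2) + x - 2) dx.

By the power rule, an antiderivative is F(x) = -x**6 - 4*x**(5/2)/5 + x**2/2 - 2*x.
Then F(4) - F(2) = (-20608/5) - (-66 - 16*sqrt(2)/5) = -20278/5 + 16*sqrt(2)/5.

-20278/5 + 16*sqrt(2)/5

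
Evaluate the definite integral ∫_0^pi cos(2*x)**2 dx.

pi/2

Use the identity cos^2(2*x) = (1 + cos(4*x))/2.
An antiderivative is F(x) = x/2 + sin(4*x)/8.
Then F(pi) - F(0) = (pi/2) - (0) = pi/2.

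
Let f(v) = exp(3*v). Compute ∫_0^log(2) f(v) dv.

Let u = exp(v), so du = exp(v) dv. When v = 0, u = 1; when v = log(2), u = 2.
The integral becomes ∫ u**2 du from 1 to 2, with antiderivative u**3/3.
Back in v: F(v) = exp(3*v)/3.
Then F(log(2)) - F(0) = (8/3) - (1/3) = 7/3.

7/3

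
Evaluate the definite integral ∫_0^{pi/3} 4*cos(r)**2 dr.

Use the identity cos^2(r) = (1 + cos(2*r))/2.
An antiderivative is F(r) = 2*r + sin(2*r).
Then F(pi/3) - F(0) = (sqrt(3)/2 + 2*pi/3) - (0) = sqrt(3)/2 + 2*pi/3.

sqrt(3)/2 + 2*pi/3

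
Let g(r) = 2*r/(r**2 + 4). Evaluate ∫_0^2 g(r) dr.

Let u = r**2 + 4, so du = 2*r dr. When r = 0, u = 4; when r = 2, u = 8.
The integral becomes ∫ 1/u du from 4 to 8, with antiderivative log(u).
Back in r: F(r) = log(r**2 + 4).
Then F(2) - F(0) = (log(8)) - (log(4)) = log(2).

log(2)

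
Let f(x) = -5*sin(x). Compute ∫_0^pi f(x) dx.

An antiderivative is F(x) = 5*cos(x).
Then F(pi) - F(0) = (-5) - (5) = -10.

-10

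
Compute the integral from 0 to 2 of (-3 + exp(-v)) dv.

An antiderivative is F(v) = -3*v - exp(-v).
Then F(2) - F(0) = (-6 - exp(-2)) - (-1) = -5 - exp(-2).

-5 - exp(-2)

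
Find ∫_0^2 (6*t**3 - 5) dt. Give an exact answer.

By the power rule, an antiderivative is F(t) = 3*t**4/2 - 5*t.
Then F(2) - F(0) = (14) - (0) = 14.

14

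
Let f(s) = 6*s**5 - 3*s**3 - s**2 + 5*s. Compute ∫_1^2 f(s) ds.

By the power rule, an antiderivative is F(s) = s**6 - 3*s**4/4 - s**3/3 + 5*s**2/2.
Then F(2) - F(1) = (178/3) - (29/12) = 683/12.

683/12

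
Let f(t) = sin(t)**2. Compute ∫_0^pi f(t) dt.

Use the identity sin^2(t) = (1 - cos(2*t))/2.
An antiderivative is F(t) = t/2 - sin(2*t)/4.
Then F(pi) - F(0) = (pi/2) - (0) = pi/2.

pi/2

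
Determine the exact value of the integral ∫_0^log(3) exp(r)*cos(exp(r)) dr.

Let u = exp(r), so du = exp(r) dr. When r = 0, u = 1; when r = log(3), u = 3.
The integral becomes ∫ cos(u) du from 1 to 3, with antiderivative sin(u).
Back in r: F(r) = sin(exp(r)).
Then F(log(3)) - F(0) = (sin(3)) - (sin(1)) = -sin(1) + sin(3).

-sin(1) + sin(3)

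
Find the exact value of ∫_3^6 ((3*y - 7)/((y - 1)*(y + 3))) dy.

log(81/40)

Factor the denominator: y**2 + 2*y - 3 = (y + 3)(y - 1).
Partial fractions: (3*y - 7)/((y - 1)*(y + 3)) = 4/(y + 3) - 1/(y - 1).
An antiderivative is F(y) = -log(y - 1) + 4*log(y + 3).
Then F(6) - F(3) = (-log(5) + 8*log(3)) - (3*log(2) + 4*log(3)) = log(81/40).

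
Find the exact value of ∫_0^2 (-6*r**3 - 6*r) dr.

-36

By the power rule, an antiderivative is F(r) = -3*r**4/2 - 3*r**2.
Then F(2) - F(0) = (-36) - (0) = -36.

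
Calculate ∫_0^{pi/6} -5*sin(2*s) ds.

An antiderivative is F(s) = 5*cos(2*s)/2.
Then F(pi/6) - F(0) = (5/4) - (5/2) = -5/4.

-5/4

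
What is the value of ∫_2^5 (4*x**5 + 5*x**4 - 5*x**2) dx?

By the power rule, an antiderivative is F(x) = 2*x**6/3 + x**5 - 5*x**3/3.
Then F(5) - F(2) = (40000/3) - (184/3) = 13272.

13272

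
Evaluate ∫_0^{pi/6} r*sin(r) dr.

Integrate by parts once (u = r, dv = sin(r) dr).
An antiderivative is F(r) = -r*cos(r) + sin(r).
Then F(pi/6) - F(0) = (-sqrt(3)*pi/12 + 1/2) - (0) = -sqrt(3)*pi/12 + 1/2.

-sqrt(3)*pi/12 + 1/2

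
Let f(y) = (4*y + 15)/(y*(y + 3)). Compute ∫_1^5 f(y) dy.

-log(2) + 5*log(5)

Factor the denominator: y**2 + 3*y = (y + 3)y.
Partial fractions: (4*y + 15)/(y*(y + 3)) = -1/(y + 3) + 5/y.
An antiderivative is F(y) = 5*log(y) - log(y + 3).
Then F(5) - F(1) = (-3*log(2) + 5*log(5)) - (-log(4)) = -log(2) + 5*log(5).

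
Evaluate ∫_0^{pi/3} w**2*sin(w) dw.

Integrate by parts twice (u = w^2, dv = sin(w) dw).
An antiderivative is F(w) = -w**2*cos(w) + 2*w*sin(w) + 2*cos(w).
Then F(pi/3) - F(0) = (-pi**2/18 + 1 + sqrt(3)*pi/3) - (2) = -1 - pi**2/18 + sqrt(3)*pi/3.

-1 - pi**2/18 + sqrt(3)*pi/3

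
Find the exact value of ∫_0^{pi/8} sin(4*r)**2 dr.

pi/16

Use the identity sin^2(4*r) = (1 - cos(8*r))/2.
An antiderivative is F(r) = r/2 - sin(8*r)/16.
Then F(pi/8) - F(0) = (pi/16) - (0) = pi/16.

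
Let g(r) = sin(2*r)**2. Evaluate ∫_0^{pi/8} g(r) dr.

Use the identity sin^2(2*r) = (1 - cos(4*r))/2.
An antiderivative is F(r) = r/2 - sin(4*r)/8.
Then F(pi/8) - F(0) = (-1/8 + pi/16) - (0) = -1/8 + pi/16.

-1/8 + pi/16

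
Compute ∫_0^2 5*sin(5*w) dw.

1 - cos(10)

Let u = 5*w, so du = 5 dw. When w = 0, u = 0; when w = 2, u = 10.
The integral becomes ∫ sin(u) du from 0 to 10, with antiderivative -cos(u).
Back in w: F(w) = -cos(5*w).
Then F(2) - F(0) = (-cos(10)) - (-1) = 1 - cos(10).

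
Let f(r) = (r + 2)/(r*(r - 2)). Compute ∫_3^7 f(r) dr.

log(75/7)

Factor the denominator: r**2 - 2*r = r(r - 2).
Partial fractions: (r + 2)/(r*(r - 2)) = -1/r + 2/(r - 2).
An antiderivative is F(r) = -log(r) + 2*log(r - 2).
Then F(7) - F(3) = (log(25/7)) - (-log(3)) = log(75/7).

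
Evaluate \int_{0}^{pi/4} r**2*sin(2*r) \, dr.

-1/4 + pi/8

Integrate by parts twice (u = r^2, dv = sin(2*r) dr).
An antiderivative is F(r) = -r**2*cos(2*r)/2 + r*sin(2*r)/2 + cos(2*r)/4.
Then F(pi/4) - F(0) = (pi/8) - (1/4) = -1/4 + pi/8.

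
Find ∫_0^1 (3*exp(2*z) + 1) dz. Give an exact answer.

-1/2 + 3*exp(2)/2

An antiderivative is F(z) = 3*exp(2*z)/2 + z.
Then F(1) - F(0) = (1 + 3*exp(2)/2) - (3/2) = -1/2 + 3*exp(2)/2.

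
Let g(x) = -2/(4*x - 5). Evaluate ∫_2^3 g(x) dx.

-log(7)/2 + log(3)/2

An antiderivative is F(x) = -log(4*x - 5)/2.
Then F(3) - F(2) = (-log(7)/2) - (-log(3)/2) = -log(7)/2 + log(3)/2.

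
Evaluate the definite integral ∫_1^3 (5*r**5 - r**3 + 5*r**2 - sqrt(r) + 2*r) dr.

By the power rule, an antiderivative is F(r) = 5*r**6/6 - r**4/4 - 2*r**(3/2)/3 + 5*r**3/3 + r**2.
Then F(3) - F(1) = (2565/4 - 2*sqrt(3)) - (31/12) = 1916/3 - 2*sqrt(3).

1916/3 - 2*sqrt(3)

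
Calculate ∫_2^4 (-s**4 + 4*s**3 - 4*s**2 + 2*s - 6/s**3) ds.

-5191/240

By the power rule, an antiderivative is F(s) = -s**5/5 + s**4 - 4*s**3/3 + s**2 + 3/s**2.
Then F(4) - F(2) = (-4307/240) - (221/60) = -5191/240.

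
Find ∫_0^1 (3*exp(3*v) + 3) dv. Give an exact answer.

2 + exp(3)

An antiderivative is F(v) = exp(3*v) + 3*v.
Then F(1) - F(0) = (3 + exp(3)) - (1) = 2 + exp(3).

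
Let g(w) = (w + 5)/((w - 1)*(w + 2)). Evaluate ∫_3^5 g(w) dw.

log(20/7)

Factor the denominator: w**2 + w - 2 = (w + 2)(w - 1).
Partial fractions: (w + 5)/((w - 1)*(w + 2)) = -1/(w + 2) + 2/(w - 1).
An antiderivative is F(w) = 2*log(w - 1) - log(w + 2).
Then F(5) - F(3) = (log(16/7)) - (log(4/5)) = log(20/7).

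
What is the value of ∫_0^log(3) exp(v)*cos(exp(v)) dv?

Let u = exp(v), so du = exp(v) dv. When v = 0, u = 1; when v = log(3), u = 3.
The integral becomes ∫ cos(u) du from 1 to 3, with antiderivative sin(u).
Back in v: F(v) = sin(exp(v)).
Then F(log(3)) - F(0) = (sin(3)) - (sin(1)) = -sin(1) + sin(3).

-sin(1) + sin(3)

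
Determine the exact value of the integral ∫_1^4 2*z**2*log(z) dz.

-14 + 256*log(2)/3

Integrate by parts once (u = ln z, dv = 2*z**2 dz).
An antiderivative is F(z) = 2*z**3*(3*log(z) - 1)/9.
Then F(4) - F(1) = (-128/9 + 256*log(2)/3) - (-2/9) = -14 + 256*log(2)/3.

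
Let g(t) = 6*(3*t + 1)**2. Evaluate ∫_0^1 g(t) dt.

Let u = 3*t + 1, so du = 3 dt. When t = 0, u = 1; when t = 1, u = 4.
The integral becomes 2·∫ u**2 du from 1 to 4, with antiderivative 2*u**3/3.
Back in t: F(t) = 2*(3*t + 1)**3/3.
Then F(1) - F(0) = (128/3) - (2/3) = 42.

42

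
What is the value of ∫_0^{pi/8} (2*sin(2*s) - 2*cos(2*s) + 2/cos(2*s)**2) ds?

2 - sqrt(2)

An antiderivative is F(s) = -sin(2*s) - cos(2*s) + tan(2*s).
Then F(pi/8) - F(0) = (1 - sqrt(2)) - (-1) = 2 - sqrt(2).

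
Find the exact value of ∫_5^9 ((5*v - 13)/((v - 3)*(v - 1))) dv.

Factor the denominator: v**2 - 4*v + 3 = (v - 1)(v - 3).
Partial fractions: (5*v - 13)/((v - 3)*(v - 1)) = 4/(v - 1) + 1/(v - 3).
An antiderivative is F(v) = log(v - 3) + 4*log(v - 1).
Then F(9) - F(5) = (log(3) + 13*log(2)) - (9*log(2)) = log(48).

log(48)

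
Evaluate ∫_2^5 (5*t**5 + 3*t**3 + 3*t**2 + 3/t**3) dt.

By the power rule, an antiderivative is F(t) = 5*t**6/6 + 3*t**4/4 + t**3 - 3/(2*t**2).
Then F(5) - F(2) = (4084357/300) - (1751/24) = 2708313/200.

2708313/200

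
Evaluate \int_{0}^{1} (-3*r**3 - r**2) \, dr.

By the power rule, an antiderivative is F(r) = -3*r**4/4 - r**3/3.
Then F(1) - F(0) = (-13/12) - (0) = -13/12.

-13/12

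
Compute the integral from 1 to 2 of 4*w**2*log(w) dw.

Integrate by parts once (u = ln w, dv = 4*w**2 dw).
An antiderivative is F(w) = 4*w**3*(3*log(w) - 1)/9.
Then F(2) - F(1) = (-32/9 + 32*log(2)/3) - (-4/9) = -28/9 + 32*log(2)/3.

-28/9 + 32*log(2)/3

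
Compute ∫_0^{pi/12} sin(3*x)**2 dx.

Use the identity sin^2(3*x) = (1 - cos(6*x))/2.
An antiderivative is F(x) = x/2 - sin(6*x)/12.
Then F(pi/12) - F(0) = (-1/12 + pi/24) - (0) = -1/12 + pi/24.

-1/12 + pi/24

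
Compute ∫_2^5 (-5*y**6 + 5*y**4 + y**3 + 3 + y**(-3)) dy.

By the power rule, an antiderivative is F(y) = -5*y**7/7 + y**5 + y**4/4 + 3*y - 1/(2*y**2).
Then F(5) - F(2) = (-36755139/700) - (-2775/56) = -73440903/1400.

-73440903/1400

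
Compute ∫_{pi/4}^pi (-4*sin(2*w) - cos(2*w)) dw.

An antiderivative is F(w) = -sin(2*w)/2 + 2*cos(2*w).
Then F(pi) - F(pi/4) = (2) - (-1/2) = 5/2.

5/2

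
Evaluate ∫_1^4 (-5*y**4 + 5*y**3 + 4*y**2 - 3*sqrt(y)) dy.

By the power rule, an antiderivative is F(y) = -y**5 + 5*y**4/4 - 2*y**(3/2) + 4*y**3/3.
Then F(4) - F(1) = (-1904/3) - (-5/12) = -2537/4.

-2537/4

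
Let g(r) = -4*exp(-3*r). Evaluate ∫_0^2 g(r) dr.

-4/3 + 4*exp(-6)/3

An antiderivative is F(r) = 4*exp(-3*r)/3.
Then F(2) - F(0) = (4*exp(-6)/3) - (4/3) = -4/3 + 4*exp(-6)/3.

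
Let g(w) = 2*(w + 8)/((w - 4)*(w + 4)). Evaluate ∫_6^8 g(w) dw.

log(20/3)

Factor the denominator: w**2 - 16 = (w + 4)(w - 4).
Partial fractions: 2*(w + 8)/((w - 4)*(w + 4)) = -1/(w + 4) + 3/(w - 4).
An antiderivative is F(w) = 3*log(w - 4) - log(w + 4).
Then F(8) - F(6) = (log(16/3)) - (log(4/5)) = log(20/3).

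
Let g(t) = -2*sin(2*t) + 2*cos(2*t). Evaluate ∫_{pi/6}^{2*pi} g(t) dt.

An antiderivative is F(t) = sin(2*t) + cos(2*t).
Then F(2*pi) - F(pi/6) = (1) - (1/2 + sqrt(3)/2) = 1/2 - sqrt(3)/2.

1/2 - sqrt(3)/2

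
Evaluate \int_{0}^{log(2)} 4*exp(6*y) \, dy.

42

Let u = exp(y), so du = exp(y) dy. When y = 0, u = 1; when y = log(2), u = 2.
The integral becomes 4·∫ u**5 du from 1 to 2, with antiderivative 2*u**6/3.
Back in y: F(y) = 2*exp(6*y)/3.
Then F(log(2)) - F(0) = (128/3) - (2/3) = 42.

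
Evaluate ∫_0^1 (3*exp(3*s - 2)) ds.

-(1 - exp(3))*exp(-2)

Let u = 3*s - 2, so du = 3 ds. When s = 0, u = -2; when s = 1, u = 1.
The integral becomes ∫ exp(u) du from -2 to 1, with antiderivative exp(u).
Back in s: F(s) = exp(3*s - 2).
Then F(1) - F(0) = (exp(1)) - (exp(-2)) = -(1 - exp(3))*exp(-2).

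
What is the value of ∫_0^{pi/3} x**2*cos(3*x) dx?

Integrate by parts twice (u = x^2, dv = cos(3*x) dx).
An antiderivative is F(x) = x**2*sin(3*x)/3 + 2*x*cos(3*x)/9 - 2*sin(3*x)/27.
Then F(pi/3) - F(0) = (-2*pi/27) - (0) = -2*pi/27.

-2*pi/27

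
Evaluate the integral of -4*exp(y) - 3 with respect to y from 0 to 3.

An antiderivative is F(y) = -3*y - 4*exp(y).
Then F(3) - F(0) = (-4*exp(3) - 9) - (-4) = -4*exp(3) - 5.

-4*exp(3) - 5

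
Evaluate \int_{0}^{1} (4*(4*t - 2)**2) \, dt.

16/3

Let u = 4*t - 2, so du = 4 dt. When t = 0, u = -2; when t = 1, u = 2.
The integral becomes ∫ u**2 du from -2 to 2, with antiderivative u**3/3.
Back in t: F(t) = (4*t - 2)**3/3.
Then F(1) - F(0) = (8/3) - (-8/3) = 16/3.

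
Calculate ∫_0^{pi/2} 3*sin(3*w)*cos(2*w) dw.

9/5

Use the identity sin(3*w)cos(2*w) = [sin(5*w) + sin(w)]/2.
An antiderivative is F(w) = -3*cos(w)/2 - 3*cos(5*w)/10.
Then F(pi/2) - F(0) = (0) - (-9/5) = 9/5.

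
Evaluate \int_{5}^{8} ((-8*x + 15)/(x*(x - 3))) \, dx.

Factor the denominator: x**2 - 3*x = x(x - 3).
Partial fractions: (-8*x + 15)/(x*(x - 3)) = -5/x - 3/(x - 3).
An antiderivative is F(x) = -5*log(x) - 3*log(x - 3).
Then F(8) - F(5) = (-15*log(2) - 3*log(5)) - (-5*log(5) - 3*log(2)) = -12*log(2) + 2*log(5).

-12*log(2) + 2*log(5)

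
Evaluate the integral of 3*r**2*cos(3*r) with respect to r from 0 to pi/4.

sqrt(2)*(-24*pi - 32 + 9*pi**2)/288

Integrate by parts twice (u = r^2, dv = 3*cos(3*r) dr).
An antiderivative is F(r) = r**2*sin(3*r) + 2*r*cos(3*r)/3 - 2*sin(3*r)/9.
Then F(pi/4) - F(0) = (sqrt(2)*(-24*pi - 32 + 9*pi**2)/288) - (0) = sqrt(2)*(-24*pi - 32 + 9*pi**2)/288.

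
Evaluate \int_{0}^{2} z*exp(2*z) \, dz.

Integrate by parts once (u = z, dv = exp(2*z) dz).
An antiderivative is F(z) = (2*z - 1)*exp(2*z)/4.
Then F(2) - F(0) = (3*exp(4)/4) - (-1/4) = 1/4 + 3*exp(4)/4.

1/4 + 3*exp(4)/4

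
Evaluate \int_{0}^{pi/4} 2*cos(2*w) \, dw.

An antiderivative is F(w) = sin(2*w).
Then F(pi/4) - F(0) = (1) - (0) = 1.

1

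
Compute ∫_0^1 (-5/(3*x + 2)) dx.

-5*log(5)/3 + 5*log(2)/3

An antiderivative is F(x) = -5*log(3*x + 2)/3.
Then F(1) - F(0) = (-5*log(5)/3) - (-5*log(2)/3) = -5*log(5)/3 + 5*log(2)/3.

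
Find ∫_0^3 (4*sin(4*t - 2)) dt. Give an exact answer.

cos(2) - cos(10)

Let u = 4*t - 2, so du = 4 dt. When t = 0, u = -2; when t = 3, u = 10.
The integral becomes ∫ sin(u) du from -2 to 10, with antiderivative -cos(u).
Back in t: F(t) = -cos(4*t - 2).
Then F(3) - F(0) = (-cos(10)) - (-cos(2)) = cos(2) - cos(10).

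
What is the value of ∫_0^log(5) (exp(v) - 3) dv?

An antiderivative is F(v) = -3*v + exp(v).
Then F(log(5)) - F(0) = (5 - 3*log(5)) - (1) = 4 - 3*log(5).

4 - 3*log(5)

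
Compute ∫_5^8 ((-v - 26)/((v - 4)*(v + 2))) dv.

Factor the denominator: v**2 - 2*v - 8 = (v + 2)(v - 4).
Partial fractions: (-v - 26)/((v - 4)*(v + 2)) = 4/(v + 2) - 5/(v - 4).
An antiderivative is F(v) = -5*log(v - 4) + 4*log(v + 2).
Then F(8) - F(5) = (-6*log(2) + 4*log(5)) - (4*log(7)) = -4*log(7) - 6*log(2) + 4*log(5).

-4*log(7) - 6*log(2) + 4*log(5)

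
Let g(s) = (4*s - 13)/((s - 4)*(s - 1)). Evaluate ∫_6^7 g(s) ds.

-3*log(5) + 2*log(2) + 4*log(3)

Factor the denominator: s**2 - 5*s + 4 = (s - 1)(s - 4).
Partial fractions: (4*s - 13)/((s - 4)*(s - 1)) = 3/(s - 1) + 1/(s - 4).
An antiderivative is F(s) = log(s - 4) + 3*log(s - 1).
Then F(7) - F(6) = (3*log(2) + 4*log(3)) - (log(2) + 3*log(5)) = -3*log(5) + 2*log(2) + 4*log(3).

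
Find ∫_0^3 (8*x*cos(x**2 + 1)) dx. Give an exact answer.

Let u = x**2 + 1, so du = 2*x dx. When x = 0, u = 1; when x = 3, u = 10.
The integral becomes 4·∫ cos(u) du from 1 to 10, with antiderivative 4*sin(u).
Back in x: F(x) = 4*sin(x**2 + 1).
Then F(3) - F(0) = (4*sin(10)) - (4*sin(1)) = -4*sin(1) + 4*sin(10).

-4*sin(1) + 4*sin(10)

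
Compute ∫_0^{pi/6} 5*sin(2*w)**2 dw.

Use the identity sin^2(2*w) = (1 - cos(4*w))/2.
An antiderivative is F(w) = 5*w/2 - 5*sin(4*w)/8.
Then F(pi/6) - F(0) = (-5*sqrt(3)/16 + 5*pi/12) - (0) = -5*sqrt(3)/16 + 5*pi/12.

-5*sqrt(3)/16 + 5*pi/12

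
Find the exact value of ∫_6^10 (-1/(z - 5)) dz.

An antiderivative is F(z) = -log(z - 5).
Then F(10) - F(6) = (-log(5)) - (0) = -log(5).

-log(5)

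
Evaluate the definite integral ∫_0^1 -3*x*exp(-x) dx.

-3 + 6*exp(-1)

Integrate by parts once (u = x, dv = -3*exp(-x) dx).
An antiderivative is F(x) = (3*x + 3)*exp(-x).
Then F(1) - F(0) = (6*exp(-1)) - (3) = -3 + 6*exp(-1).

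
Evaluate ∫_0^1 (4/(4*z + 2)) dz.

log(3)

Let u = 4*z + 2, so du = 4 dz. When z = 0, u = 2; when z = 1, u = 6.
The integral becomes ∫ 1/u du from 2 to 6, with antiderivative log(u).
Back in z: F(z) = log(4*z + 2).
Then F(1) - F(0) = (log(6)) - (log(2)) = log(3).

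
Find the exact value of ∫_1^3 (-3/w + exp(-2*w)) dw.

(-6*exp(6)*log(3) - 1 + exp(4))*exp(-6)/2

An antiderivative is F(w) = -3*log(w) - exp(-2*w)/2.
Then F(3) - F(1) = (-3*log(3) - exp(-6)/2) - (-exp(-2)/2) = (-6*exp(6)*log(3) - 1 + exp(4))*exp(-6)/2.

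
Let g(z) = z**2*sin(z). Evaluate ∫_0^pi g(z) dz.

Integrate by parts twice (u = z^2, dv = sin(z) dz).
An antiderivative is F(z) = -z**2*cos(z) + 2*z*sin(z) + 2*cos(z).
Then F(pi) - F(0) = (-2 + pi**2) - (2) = -4 + pi**2.

-4 + pi**2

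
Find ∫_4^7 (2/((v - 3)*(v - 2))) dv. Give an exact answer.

Factor the denominator: v**2 - 5*v + 6 = (v - 2)(v - 3).
Partial fractions: 2/((v - 3)*(v - 2)) = -2/(v - 2) + 2/(v - 3).
An antiderivative is F(v) = 2*log(v - 3) - 2*log(v - 2).
Then F(7) - F(4) = (log(16/25)) - (-log(4)) = log(64/25).

log(64/25)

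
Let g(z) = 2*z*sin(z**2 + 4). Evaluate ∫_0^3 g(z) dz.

Let u = z**2 + 4, so du = 2*z dz. When z = 0, u = 4; when z = 3, u = 13.
The integral becomes ∫ sin(u) du from 4 to 13, with antiderivative -cos(u).
Back in z: F(z) = -cos(z**2 + 4).
Then F(3) - F(0) = (-cos(13)) - (-cos(4)) = -cos(13) + cos(4).

-cos(13) + cos(4)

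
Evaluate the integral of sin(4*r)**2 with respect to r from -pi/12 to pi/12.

-sqrt(3)/16 + pi/12

Use the identity sin^2(4*r) = (1 - cos(8*r))/2.
An antiderivative is F(r) = r/2 - sin(8*r)/16.
Then F(pi/12) - F(-pi/12) = (-sqrt(3)/32 + pi/24) - (-pi/24 + sqrt(3)/32) = -sqrt(3)/16 + pi/12.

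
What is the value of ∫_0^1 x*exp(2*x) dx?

Integrate by parts once (u = x, dv = exp(2*x) dx).
An antiderivative is F(x) = (2*x - 1)*exp(2*x)/4.
Then F(1) - F(0) = (exp(2)/4) - (-1/4) = 1/4 + exp(2)/4.

1/4 + exp(2)/4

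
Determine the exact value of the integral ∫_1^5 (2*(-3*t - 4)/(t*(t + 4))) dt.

-8*log(3) + 2*log(5)

Factor the denominator: t**2 + 4*t = (t + 4)t.
Partial fractions: 2*(-3*t - 4)/(t*(t + 4)) = -4/(t + 4) - 2/t.
An antiderivative is F(t) = -2*log(t) - 4*log(t + 4).
Then F(5) - F(1) = (-8*log(3) - 2*log(5)) - (-4*log(5)) = -8*log(3) + 2*log(5).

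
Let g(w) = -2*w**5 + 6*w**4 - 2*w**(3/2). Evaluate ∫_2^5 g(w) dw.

By the power rule, an antiderivative is F(w) = -w**6/3 - 4*w**(5/2)/5 + 6*w**5/5.
Then F(5) - F(2) = (-4375/3 - 20*sqrt(5)) - (256/15 - 16*sqrt(2)/5) = -7377/5 - 20*sqrt(5) + 16*sqrt(2)/5.

-7377/5 - 20*sqrt(5) + 16*sqrt(2)/5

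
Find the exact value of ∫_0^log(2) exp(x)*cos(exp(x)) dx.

-sin(1) + sin(2)

Let u = exp(x), so du = exp(x) dx. When x = 0, u = 1; when x = log(2), u = 2.
The integral becomes ∫ cos(u) du from 1 to 2, with antiderivative sin(u).
Back in x: F(x) = sin(exp(x)).
Then F(log(2)) - F(0) = (sin(2)) - (sin(1)) = -sin(1) + sin(2).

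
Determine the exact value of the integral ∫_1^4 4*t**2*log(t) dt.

-28 + 512*log(2)/3

Integrate by parts once (u = ln t, dv = 4*t**2 dt).
An antiderivative is F(t) = 4*t**3*(3*log(t) - 1)/9.
Then F(4) - F(1) = (-256/9 + 512*log(2)/3) - (-4/9) = -28 + 512*log(2)/3.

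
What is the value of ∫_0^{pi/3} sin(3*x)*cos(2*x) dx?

Use the identity sin(3*x)cos(2*x) = [sin(5*x) + sin(x)]/2.
An antiderivative is F(x) = -cos(x)/2 - cos(5*x)/10.
Then F(pi/3) - F(0) = (-3/10) - (-3/5) = 3/10.

3/10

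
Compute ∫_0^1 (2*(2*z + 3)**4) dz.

2882/5

Let u = 2*z + 3, so du = 2 dz. When z = 0, u = 3; when z = 1, u = 5.
The integral becomes ∫ u**4 du from 3 to 5, with antiderivative u**5/5.
Back in z: F(z) = (2*z + 3)**5/5.
Then F(1) - F(0) = (625) - (243/5) = 2882/5.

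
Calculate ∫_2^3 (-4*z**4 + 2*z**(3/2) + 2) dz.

-834/5 - 16*sqrt(2)/5 + 36*sqrt(3)/5

By the power rule, an antiderivative is F(z) = 4*z**(5/2)/5 - 4*z**5/5 + 2*z.
Then F(3) - F(2) = (-942/5 + 36*sqrt(3)/5) - (-108/5 + 16*sqrt(2)/5) = -834/5 - 16*sqrt(2)/5 + 36*sqrt(3)/5.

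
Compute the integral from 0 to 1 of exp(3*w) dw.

-1/3 + exp(3)/3

An antiderivative is F(w) = exp(3*w)/3.
Then F(1) - F(0) = (exp(3)/3) - (1/3) = -1/3 + exp(3)/3.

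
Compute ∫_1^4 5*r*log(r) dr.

-75/4 + 80*log(2)

Integrate by parts once (u = ln r, dv = 5*r dr).
An antiderivative is F(r) = 5*r**2*(2*log(r) - 1)/4.
Then F(4) - F(1) = (-20 + 80*log(2)) - (-5/4) = -75/4 + 80*log(2).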